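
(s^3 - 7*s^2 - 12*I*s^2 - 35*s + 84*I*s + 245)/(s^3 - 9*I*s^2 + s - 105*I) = (s - 7)/(s + 3*I)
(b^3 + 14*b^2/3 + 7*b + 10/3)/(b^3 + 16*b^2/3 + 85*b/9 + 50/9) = 3*(b + 1)/(3*b + 5)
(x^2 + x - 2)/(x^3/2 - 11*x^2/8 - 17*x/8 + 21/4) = 8*(x - 1)/(4*x^2 - 19*x + 21)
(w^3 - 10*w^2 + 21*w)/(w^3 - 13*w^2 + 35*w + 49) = w*(w - 3)/(w^2 - 6*w - 7)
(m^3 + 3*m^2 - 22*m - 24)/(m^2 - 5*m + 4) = (m^2 + 7*m + 6)/(m - 1)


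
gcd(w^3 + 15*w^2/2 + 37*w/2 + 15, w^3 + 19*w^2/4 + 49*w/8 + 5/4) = w^2 + 9*w/2 + 5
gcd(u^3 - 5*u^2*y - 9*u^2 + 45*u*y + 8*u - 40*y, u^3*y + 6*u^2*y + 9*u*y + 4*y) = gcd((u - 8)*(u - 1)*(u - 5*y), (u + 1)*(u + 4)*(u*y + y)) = 1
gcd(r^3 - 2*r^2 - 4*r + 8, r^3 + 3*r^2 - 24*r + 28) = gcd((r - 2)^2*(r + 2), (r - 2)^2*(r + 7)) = r^2 - 4*r + 4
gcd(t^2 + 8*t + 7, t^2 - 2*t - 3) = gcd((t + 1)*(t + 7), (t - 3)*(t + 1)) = t + 1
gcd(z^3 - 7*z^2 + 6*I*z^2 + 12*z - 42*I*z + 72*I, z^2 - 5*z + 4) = z - 4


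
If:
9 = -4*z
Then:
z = -9/4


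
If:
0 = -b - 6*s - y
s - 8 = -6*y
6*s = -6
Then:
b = 9/2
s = -1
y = 3/2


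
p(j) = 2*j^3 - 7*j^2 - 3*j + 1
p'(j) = 6*j^2 - 14*j - 3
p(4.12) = 9.69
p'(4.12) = 41.17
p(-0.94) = -4.03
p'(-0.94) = 15.46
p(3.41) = -11.32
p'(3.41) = 19.03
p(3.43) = -10.94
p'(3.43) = 19.57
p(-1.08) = -6.44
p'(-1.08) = 19.12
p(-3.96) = -221.09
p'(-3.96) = 146.53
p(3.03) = -16.72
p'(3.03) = 9.67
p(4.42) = 23.69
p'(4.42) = 52.34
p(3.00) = -17.00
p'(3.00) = 9.00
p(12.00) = 2413.00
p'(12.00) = 693.00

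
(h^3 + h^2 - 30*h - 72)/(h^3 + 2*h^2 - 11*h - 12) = (h^2 - 3*h - 18)/(h^2 - 2*h - 3)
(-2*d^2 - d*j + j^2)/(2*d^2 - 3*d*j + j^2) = (-d - j)/(d - j)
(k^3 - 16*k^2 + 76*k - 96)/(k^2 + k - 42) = (k^2 - 10*k + 16)/(k + 7)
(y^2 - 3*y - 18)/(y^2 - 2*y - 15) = (y - 6)/(y - 5)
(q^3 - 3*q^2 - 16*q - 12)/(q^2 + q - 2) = (q^2 - 5*q - 6)/(q - 1)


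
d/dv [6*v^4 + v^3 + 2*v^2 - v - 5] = 24*v^3 + 3*v^2 + 4*v - 1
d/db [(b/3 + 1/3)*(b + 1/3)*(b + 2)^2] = 4*b^3/3 + 16*b^2/3 + 58*b/9 + 20/9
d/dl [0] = 0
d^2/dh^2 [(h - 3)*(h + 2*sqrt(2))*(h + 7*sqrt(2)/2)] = 6*h - 6 + 11*sqrt(2)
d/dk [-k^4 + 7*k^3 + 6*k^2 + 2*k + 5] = -4*k^3 + 21*k^2 + 12*k + 2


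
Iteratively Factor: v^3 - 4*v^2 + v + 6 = (v + 1)*(v^2 - 5*v + 6) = (v - 3)*(v + 1)*(v - 2)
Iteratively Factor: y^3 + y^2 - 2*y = (y)*(y^2 + y - 2) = y*(y - 1)*(y + 2)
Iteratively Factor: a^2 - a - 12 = (a + 3)*(a - 4)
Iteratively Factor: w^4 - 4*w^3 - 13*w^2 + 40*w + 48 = (w + 1)*(w^3 - 5*w^2 - 8*w + 48) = (w - 4)*(w + 1)*(w^2 - w - 12) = (w - 4)*(w + 1)*(w + 3)*(w - 4)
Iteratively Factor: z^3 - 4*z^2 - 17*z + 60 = (z - 3)*(z^2 - z - 20) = (z - 3)*(z + 4)*(z - 5)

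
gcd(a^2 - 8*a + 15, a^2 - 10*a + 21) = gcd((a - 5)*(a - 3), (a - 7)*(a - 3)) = a - 3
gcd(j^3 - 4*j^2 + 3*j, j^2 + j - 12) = j - 3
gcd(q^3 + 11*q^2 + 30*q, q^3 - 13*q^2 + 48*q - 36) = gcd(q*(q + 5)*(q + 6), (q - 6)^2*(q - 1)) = 1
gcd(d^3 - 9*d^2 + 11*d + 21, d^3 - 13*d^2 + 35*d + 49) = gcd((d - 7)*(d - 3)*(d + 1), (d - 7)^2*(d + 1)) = d^2 - 6*d - 7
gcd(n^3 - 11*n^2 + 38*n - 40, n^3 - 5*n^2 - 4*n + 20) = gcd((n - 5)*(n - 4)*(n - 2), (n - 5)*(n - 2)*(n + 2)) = n^2 - 7*n + 10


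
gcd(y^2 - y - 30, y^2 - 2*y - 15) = 1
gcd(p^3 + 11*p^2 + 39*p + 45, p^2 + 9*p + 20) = p + 5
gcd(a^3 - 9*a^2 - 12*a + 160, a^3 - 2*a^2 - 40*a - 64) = a^2 - 4*a - 32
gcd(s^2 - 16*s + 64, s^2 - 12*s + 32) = s - 8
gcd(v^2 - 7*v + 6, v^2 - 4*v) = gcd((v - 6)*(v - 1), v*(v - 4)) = 1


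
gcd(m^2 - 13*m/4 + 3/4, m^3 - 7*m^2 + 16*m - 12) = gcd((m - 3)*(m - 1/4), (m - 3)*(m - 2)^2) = m - 3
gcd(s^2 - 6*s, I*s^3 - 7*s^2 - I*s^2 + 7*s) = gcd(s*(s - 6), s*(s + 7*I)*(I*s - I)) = s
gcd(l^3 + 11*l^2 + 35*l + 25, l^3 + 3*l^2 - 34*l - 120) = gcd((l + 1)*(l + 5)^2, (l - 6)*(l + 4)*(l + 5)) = l + 5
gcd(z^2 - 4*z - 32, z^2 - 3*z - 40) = z - 8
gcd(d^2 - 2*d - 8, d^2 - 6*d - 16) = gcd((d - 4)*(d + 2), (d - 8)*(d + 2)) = d + 2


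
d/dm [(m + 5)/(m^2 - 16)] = (m^2 - 2*m*(m + 5) - 16)/(m^2 - 16)^2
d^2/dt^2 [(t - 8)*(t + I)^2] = 6*t - 16 + 4*I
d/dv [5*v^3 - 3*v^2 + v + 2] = 15*v^2 - 6*v + 1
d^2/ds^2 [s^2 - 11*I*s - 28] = 2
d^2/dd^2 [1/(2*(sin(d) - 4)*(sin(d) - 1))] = (-4*sin(d)^3 + 11*sin(d)^2 + 8*sin(d) - 42)/(2*(sin(d) - 4)^3*(sin(d) - 1)^2)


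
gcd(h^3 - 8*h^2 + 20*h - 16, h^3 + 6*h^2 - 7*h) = 1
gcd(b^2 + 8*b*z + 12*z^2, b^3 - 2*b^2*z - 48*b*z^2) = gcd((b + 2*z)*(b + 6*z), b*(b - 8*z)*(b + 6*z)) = b + 6*z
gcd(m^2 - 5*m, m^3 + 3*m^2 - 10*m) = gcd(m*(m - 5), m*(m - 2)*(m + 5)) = m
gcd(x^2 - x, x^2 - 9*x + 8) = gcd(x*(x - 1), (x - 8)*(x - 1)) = x - 1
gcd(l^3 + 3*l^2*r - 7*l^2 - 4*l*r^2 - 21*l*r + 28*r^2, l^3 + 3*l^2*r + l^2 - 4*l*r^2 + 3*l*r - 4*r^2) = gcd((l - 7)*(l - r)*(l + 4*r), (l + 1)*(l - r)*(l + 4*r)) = -l^2 - 3*l*r + 4*r^2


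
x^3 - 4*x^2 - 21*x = x*(x - 7)*(x + 3)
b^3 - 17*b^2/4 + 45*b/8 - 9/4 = (b - 2)*(b - 3/2)*(b - 3/4)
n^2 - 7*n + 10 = (n - 5)*(n - 2)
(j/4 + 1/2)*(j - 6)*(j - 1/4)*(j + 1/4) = j^4/4 - j^3 - 193*j^2/64 + j/16 + 3/16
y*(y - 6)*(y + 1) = y^3 - 5*y^2 - 6*y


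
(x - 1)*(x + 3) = x^2 + 2*x - 3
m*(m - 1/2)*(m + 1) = m^3 + m^2/2 - m/2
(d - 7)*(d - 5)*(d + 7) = d^3 - 5*d^2 - 49*d + 245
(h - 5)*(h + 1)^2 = h^3 - 3*h^2 - 9*h - 5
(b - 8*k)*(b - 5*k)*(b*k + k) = b^3*k - 13*b^2*k^2 + b^2*k + 40*b*k^3 - 13*b*k^2 + 40*k^3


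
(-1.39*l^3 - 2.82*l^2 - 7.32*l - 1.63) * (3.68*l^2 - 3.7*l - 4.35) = -5.1152*l^5 - 5.2346*l^4 - 10.4571*l^3 + 33.3526*l^2 + 37.873*l + 7.0905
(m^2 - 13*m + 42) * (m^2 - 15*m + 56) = m^4 - 28*m^3 + 293*m^2 - 1358*m + 2352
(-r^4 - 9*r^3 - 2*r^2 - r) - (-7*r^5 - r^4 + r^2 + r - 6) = 7*r^5 - 9*r^3 - 3*r^2 - 2*r + 6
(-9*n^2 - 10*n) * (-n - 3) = 9*n^3 + 37*n^2 + 30*n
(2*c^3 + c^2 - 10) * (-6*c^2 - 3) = -12*c^5 - 6*c^4 - 6*c^3 + 57*c^2 + 30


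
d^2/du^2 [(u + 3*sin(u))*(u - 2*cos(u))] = -3*u*sin(u) + 2*u*cos(u) + 4*sin(u) + 12*sin(2*u) + 6*cos(u) + 2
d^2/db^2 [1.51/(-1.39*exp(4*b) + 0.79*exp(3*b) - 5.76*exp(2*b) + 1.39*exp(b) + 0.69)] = (1.51*(5.56*exp(3*b) - 2.37*exp(2*b) + 11.52*exp(b) - 1.39)*(11.12*exp(3*b) - 4.74*exp(2*b) + 23.04*exp(b) - 2.78)*exp(b) + (33.5824*exp(3*b) - 10.7361*exp(2*b) + 34.7904*exp(b) - 2.0989)*(-1.39*exp(4*b) + 0.79*exp(3*b) - 5.76*exp(2*b) + 1.39*exp(b) + 0.69))*exp(b)/(-1.39*exp(4*b) + 0.79*exp(3*b) - 5.76*exp(2*b) + 1.39*exp(b) + 0.69)^3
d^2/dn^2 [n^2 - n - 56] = 2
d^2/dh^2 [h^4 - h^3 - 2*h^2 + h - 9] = 12*h^2 - 6*h - 4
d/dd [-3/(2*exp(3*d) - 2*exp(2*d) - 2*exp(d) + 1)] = (18*exp(2*d) - 12*exp(d) - 6)*exp(d)/(2*exp(3*d) - 2*exp(2*d) - 2*exp(d) + 1)^2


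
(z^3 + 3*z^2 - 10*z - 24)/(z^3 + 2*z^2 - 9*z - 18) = (z + 4)/(z + 3)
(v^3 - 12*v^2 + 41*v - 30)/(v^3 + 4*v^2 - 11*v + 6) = (v^2 - 11*v + 30)/(v^2 + 5*v - 6)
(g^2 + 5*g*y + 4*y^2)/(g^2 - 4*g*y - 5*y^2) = (-g - 4*y)/(-g + 5*y)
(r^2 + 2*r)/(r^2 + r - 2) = r/(r - 1)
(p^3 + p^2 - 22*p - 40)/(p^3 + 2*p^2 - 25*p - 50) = (p + 4)/(p + 5)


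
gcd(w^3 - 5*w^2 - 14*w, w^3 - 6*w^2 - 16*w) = w^2 + 2*w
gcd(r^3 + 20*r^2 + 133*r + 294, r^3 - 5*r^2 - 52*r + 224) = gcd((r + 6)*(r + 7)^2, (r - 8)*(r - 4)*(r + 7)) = r + 7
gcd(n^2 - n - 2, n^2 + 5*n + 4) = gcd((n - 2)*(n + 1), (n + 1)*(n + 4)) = n + 1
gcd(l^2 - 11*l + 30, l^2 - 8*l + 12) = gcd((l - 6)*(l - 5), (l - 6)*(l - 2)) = l - 6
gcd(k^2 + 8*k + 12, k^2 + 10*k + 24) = k + 6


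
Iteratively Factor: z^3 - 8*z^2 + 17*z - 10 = (z - 5)*(z^2 - 3*z + 2) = (z - 5)*(z - 2)*(z - 1)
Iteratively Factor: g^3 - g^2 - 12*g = (g)*(g^2 - g - 12) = g*(g + 3)*(g - 4)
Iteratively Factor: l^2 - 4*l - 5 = (l - 5)*(l + 1)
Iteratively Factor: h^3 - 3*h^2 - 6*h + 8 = (h - 4)*(h^2 + h - 2) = (h - 4)*(h + 2)*(h - 1)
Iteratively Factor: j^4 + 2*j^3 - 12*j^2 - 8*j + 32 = (j - 2)*(j^3 + 4*j^2 - 4*j - 16) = (j - 2)*(j + 2)*(j^2 + 2*j - 8) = (j - 2)^2*(j + 2)*(j + 4)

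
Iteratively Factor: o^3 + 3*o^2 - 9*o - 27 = (o + 3)*(o^2 - 9) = (o - 3)*(o + 3)*(o + 3)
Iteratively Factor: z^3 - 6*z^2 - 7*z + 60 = (z - 4)*(z^2 - 2*z - 15) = (z - 5)*(z - 4)*(z + 3)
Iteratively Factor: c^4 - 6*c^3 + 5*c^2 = (c)*(c^3 - 6*c^2 + 5*c) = c^2*(c^2 - 6*c + 5) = c^2*(c - 1)*(c - 5)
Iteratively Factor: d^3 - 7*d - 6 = (d + 2)*(d^2 - 2*d - 3) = (d - 3)*(d + 2)*(d + 1)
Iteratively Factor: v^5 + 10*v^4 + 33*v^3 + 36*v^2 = (v)*(v^4 + 10*v^3 + 33*v^2 + 36*v) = v*(v + 4)*(v^3 + 6*v^2 + 9*v) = v*(v + 3)*(v + 4)*(v^2 + 3*v) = v*(v + 3)^2*(v + 4)*(v)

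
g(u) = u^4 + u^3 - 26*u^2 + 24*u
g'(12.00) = 6744.00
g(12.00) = 19008.00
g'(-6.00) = -420.00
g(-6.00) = 0.00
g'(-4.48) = -42.49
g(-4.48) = -316.44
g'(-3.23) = 88.47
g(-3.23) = -273.63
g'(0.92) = -18.19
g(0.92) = 1.57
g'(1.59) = -35.02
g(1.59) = -17.16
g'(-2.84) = 104.25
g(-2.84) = -235.72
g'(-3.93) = 31.90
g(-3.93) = -318.04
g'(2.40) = -28.22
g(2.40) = -45.16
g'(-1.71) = 101.69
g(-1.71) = -113.52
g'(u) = 4*u^3 + 3*u^2 - 52*u + 24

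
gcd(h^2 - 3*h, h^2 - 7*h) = h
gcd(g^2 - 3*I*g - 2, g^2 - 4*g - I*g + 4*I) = g - I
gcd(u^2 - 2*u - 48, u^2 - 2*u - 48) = u^2 - 2*u - 48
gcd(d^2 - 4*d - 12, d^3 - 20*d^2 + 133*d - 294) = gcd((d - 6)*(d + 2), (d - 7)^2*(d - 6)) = d - 6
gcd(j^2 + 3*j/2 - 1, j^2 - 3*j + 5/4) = j - 1/2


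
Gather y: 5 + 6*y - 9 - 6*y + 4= 0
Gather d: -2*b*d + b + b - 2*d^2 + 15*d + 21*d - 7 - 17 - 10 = 2*b - 2*d^2 + d*(36 - 2*b) - 34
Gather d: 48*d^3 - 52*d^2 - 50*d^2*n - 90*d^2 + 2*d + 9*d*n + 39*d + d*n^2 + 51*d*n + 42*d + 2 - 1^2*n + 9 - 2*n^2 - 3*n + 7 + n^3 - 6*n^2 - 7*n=48*d^3 + d^2*(-50*n - 142) + d*(n^2 + 60*n + 83) + n^3 - 8*n^2 - 11*n + 18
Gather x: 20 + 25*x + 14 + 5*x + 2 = 30*x + 36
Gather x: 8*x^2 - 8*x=8*x^2 - 8*x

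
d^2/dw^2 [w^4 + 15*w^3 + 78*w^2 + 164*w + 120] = 12*w^2 + 90*w + 156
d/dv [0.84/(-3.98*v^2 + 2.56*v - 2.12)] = (6.6864*v - 2.1504)/(3.98*v^2 - 2.56*v + 2.12)^2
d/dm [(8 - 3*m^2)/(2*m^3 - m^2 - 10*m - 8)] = 2*(3*m^4 - 9*m^2 + 32*m + 40)/(4*m^6 - 4*m^5 - 39*m^4 - 12*m^3 + 116*m^2 + 160*m + 64)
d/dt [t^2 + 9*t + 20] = 2*t + 9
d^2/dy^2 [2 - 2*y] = 0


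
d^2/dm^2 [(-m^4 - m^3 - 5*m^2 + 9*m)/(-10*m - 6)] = (75*m^4 + 145*m^3 + 99*m^2 + 27*m + 180)/(125*m^3 + 225*m^2 + 135*m + 27)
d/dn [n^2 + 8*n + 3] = 2*n + 8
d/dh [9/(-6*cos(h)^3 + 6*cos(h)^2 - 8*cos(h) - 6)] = 9*(-9*cos(h)^2 + 6*cos(h) - 4)*sin(h)/(2*(3*cos(h)^3 - 3*cos(h)^2 + 4*cos(h) + 3)^2)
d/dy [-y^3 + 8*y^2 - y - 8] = -3*y^2 + 16*y - 1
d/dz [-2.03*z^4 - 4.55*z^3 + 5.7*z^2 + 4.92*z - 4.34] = -8.12*z^3 - 13.65*z^2 + 11.4*z + 4.92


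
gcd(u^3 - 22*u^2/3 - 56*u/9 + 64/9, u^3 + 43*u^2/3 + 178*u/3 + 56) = u + 4/3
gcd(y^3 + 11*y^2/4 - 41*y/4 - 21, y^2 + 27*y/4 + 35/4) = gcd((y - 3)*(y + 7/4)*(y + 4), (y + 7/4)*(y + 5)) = y + 7/4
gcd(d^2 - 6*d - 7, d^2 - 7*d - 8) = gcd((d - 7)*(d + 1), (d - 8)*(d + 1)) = d + 1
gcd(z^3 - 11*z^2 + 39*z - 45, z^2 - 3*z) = z - 3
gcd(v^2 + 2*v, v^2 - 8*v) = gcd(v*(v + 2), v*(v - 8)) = v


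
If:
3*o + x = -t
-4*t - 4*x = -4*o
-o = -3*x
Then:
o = 0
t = 0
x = 0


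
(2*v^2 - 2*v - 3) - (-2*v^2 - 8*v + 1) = 4*v^2 + 6*v - 4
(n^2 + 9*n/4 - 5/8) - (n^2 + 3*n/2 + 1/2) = 3*n/4 - 9/8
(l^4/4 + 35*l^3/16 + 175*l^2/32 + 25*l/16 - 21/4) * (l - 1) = l^5/4 + 31*l^4/16 + 105*l^3/32 - 125*l^2/32 - 109*l/16 + 21/4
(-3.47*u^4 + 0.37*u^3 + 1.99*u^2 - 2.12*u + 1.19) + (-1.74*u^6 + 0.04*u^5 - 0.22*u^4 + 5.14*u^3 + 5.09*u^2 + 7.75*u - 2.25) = -1.74*u^6 + 0.04*u^5 - 3.69*u^4 + 5.51*u^3 + 7.08*u^2 + 5.63*u - 1.06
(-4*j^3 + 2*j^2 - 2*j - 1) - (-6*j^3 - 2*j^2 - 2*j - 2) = 2*j^3 + 4*j^2 + 1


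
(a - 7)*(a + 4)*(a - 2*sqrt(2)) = a^3 - 3*a^2 - 2*sqrt(2)*a^2 - 28*a + 6*sqrt(2)*a + 56*sqrt(2)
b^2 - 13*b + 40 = (b - 8)*(b - 5)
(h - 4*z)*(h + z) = h^2 - 3*h*z - 4*z^2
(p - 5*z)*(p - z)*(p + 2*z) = p^3 - 4*p^2*z - 7*p*z^2 + 10*z^3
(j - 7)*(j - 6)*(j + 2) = j^3 - 11*j^2 + 16*j + 84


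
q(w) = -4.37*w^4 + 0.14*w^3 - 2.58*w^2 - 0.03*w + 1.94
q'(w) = -17.48*w^3 + 0.42*w^2 - 5.16*w - 0.03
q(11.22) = -69380.72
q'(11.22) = -24694.99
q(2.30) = -132.36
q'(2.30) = -222.36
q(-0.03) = 1.94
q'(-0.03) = 0.13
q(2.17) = -105.74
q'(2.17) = -187.87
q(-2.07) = -90.53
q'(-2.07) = 167.49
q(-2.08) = -92.22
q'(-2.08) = 169.82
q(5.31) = -3524.24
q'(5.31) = -2632.72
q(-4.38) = -1667.53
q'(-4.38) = 1499.43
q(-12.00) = -91227.46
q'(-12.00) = 30327.81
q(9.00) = -28776.82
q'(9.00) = -12755.37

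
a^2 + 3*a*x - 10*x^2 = (a - 2*x)*(a + 5*x)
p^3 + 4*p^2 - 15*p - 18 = (p - 3)*(p + 1)*(p + 6)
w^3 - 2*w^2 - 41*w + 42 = (w - 7)*(w - 1)*(w + 6)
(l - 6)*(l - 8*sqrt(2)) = l^2 - 8*sqrt(2)*l - 6*l + 48*sqrt(2)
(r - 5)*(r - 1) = r^2 - 6*r + 5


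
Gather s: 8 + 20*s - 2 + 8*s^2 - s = 8*s^2 + 19*s + 6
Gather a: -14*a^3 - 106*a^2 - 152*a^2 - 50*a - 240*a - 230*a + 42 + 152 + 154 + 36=-14*a^3 - 258*a^2 - 520*a + 384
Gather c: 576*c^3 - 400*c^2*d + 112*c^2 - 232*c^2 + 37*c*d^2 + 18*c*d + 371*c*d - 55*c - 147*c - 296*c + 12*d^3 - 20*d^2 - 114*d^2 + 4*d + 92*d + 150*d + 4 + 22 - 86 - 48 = 576*c^3 + c^2*(-400*d - 120) + c*(37*d^2 + 389*d - 498) + 12*d^3 - 134*d^2 + 246*d - 108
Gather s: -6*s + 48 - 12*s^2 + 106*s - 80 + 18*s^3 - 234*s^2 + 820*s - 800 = 18*s^3 - 246*s^2 + 920*s - 832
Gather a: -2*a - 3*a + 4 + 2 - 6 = -5*a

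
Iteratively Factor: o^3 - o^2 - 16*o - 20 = (o - 5)*(o^2 + 4*o + 4) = (o - 5)*(o + 2)*(o + 2)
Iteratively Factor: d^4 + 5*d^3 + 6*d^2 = (d + 2)*(d^3 + 3*d^2) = d*(d + 2)*(d^2 + 3*d) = d*(d + 2)*(d + 3)*(d)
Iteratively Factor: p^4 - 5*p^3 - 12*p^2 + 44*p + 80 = (p + 2)*(p^3 - 7*p^2 + 2*p + 40) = (p - 4)*(p + 2)*(p^2 - 3*p - 10) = (p - 5)*(p - 4)*(p + 2)*(p + 2)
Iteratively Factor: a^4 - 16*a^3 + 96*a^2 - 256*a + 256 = (a - 4)*(a^3 - 12*a^2 + 48*a - 64) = (a - 4)^2*(a^2 - 8*a + 16) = (a - 4)^3*(a - 4)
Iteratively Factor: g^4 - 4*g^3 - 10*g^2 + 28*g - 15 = (g - 1)*(g^3 - 3*g^2 - 13*g + 15) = (g - 5)*(g - 1)*(g^2 + 2*g - 3) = (g - 5)*(g - 1)*(g + 3)*(g - 1)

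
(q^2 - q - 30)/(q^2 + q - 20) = (q - 6)/(q - 4)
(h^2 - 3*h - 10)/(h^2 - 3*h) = (h^2 - 3*h - 10)/(h*(h - 3))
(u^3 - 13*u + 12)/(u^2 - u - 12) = (-u^3 + 13*u - 12)/(-u^2 + u + 12)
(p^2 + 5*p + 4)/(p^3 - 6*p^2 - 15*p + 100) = (p + 1)/(p^2 - 10*p + 25)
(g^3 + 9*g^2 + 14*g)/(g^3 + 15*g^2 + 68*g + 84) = g/(g + 6)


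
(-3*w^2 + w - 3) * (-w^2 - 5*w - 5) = 3*w^4 + 14*w^3 + 13*w^2 + 10*w + 15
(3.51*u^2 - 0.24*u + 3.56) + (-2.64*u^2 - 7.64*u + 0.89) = 0.87*u^2 - 7.88*u + 4.45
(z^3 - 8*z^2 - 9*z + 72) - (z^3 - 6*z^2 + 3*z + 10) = -2*z^2 - 12*z + 62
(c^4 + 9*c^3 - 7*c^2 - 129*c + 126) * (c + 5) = c^5 + 14*c^4 + 38*c^3 - 164*c^2 - 519*c + 630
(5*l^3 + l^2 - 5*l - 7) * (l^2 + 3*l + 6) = 5*l^5 + 16*l^4 + 28*l^3 - 16*l^2 - 51*l - 42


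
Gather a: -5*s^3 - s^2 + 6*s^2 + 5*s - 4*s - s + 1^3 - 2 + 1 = -5*s^3 + 5*s^2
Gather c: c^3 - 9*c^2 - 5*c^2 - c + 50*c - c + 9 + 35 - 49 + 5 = c^3 - 14*c^2 + 48*c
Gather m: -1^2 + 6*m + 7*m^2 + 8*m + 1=7*m^2 + 14*m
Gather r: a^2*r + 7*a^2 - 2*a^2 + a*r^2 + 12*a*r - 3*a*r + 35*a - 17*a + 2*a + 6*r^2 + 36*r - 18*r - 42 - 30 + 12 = 5*a^2 + 20*a + r^2*(a + 6) + r*(a^2 + 9*a + 18) - 60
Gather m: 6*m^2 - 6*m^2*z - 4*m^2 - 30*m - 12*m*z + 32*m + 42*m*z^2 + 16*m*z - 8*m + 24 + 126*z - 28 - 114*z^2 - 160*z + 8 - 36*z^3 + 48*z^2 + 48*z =m^2*(2 - 6*z) + m*(42*z^2 + 4*z - 6) - 36*z^3 - 66*z^2 + 14*z + 4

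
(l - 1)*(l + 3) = l^2 + 2*l - 3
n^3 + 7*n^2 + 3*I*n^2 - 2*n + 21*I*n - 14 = (n + 7)*(n + I)*(n + 2*I)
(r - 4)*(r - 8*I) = r^2 - 4*r - 8*I*r + 32*I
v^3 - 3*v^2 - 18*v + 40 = (v - 5)*(v - 2)*(v + 4)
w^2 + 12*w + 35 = (w + 5)*(w + 7)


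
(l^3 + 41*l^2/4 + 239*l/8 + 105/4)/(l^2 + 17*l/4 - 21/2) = (8*l^2 + 34*l + 35)/(2*(4*l - 7))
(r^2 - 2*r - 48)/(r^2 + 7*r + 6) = (r - 8)/(r + 1)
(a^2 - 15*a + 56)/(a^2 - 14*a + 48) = (a - 7)/(a - 6)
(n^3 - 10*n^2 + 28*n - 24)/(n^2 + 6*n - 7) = (n^3 - 10*n^2 + 28*n - 24)/(n^2 + 6*n - 7)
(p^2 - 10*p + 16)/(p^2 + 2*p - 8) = (p - 8)/(p + 4)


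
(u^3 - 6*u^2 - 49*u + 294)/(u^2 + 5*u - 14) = (u^2 - 13*u + 42)/(u - 2)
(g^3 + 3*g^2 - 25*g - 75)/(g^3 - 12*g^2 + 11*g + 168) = (g^2 - 25)/(g^2 - 15*g + 56)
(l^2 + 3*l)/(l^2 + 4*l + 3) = l/(l + 1)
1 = 1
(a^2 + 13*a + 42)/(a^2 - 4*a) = (a^2 + 13*a + 42)/(a*(a - 4))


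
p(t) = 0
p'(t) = 0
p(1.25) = 0.00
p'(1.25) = 0.00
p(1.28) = 0.00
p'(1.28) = 0.00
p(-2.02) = 0.00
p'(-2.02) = 0.00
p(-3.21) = 0.00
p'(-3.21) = 0.00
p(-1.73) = 0.00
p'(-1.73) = 0.00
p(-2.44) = 0.00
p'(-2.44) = 0.00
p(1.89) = 0.00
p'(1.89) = 0.00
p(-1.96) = 0.00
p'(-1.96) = 0.00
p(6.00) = 0.00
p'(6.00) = 0.00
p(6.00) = 0.00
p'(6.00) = 0.00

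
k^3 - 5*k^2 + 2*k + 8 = (k - 4)*(k - 2)*(k + 1)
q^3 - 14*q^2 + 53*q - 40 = (q - 8)*(q - 5)*(q - 1)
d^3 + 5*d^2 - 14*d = d*(d - 2)*(d + 7)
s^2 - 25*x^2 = (s - 5*x)*(s + 5*x)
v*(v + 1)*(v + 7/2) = v^3 + 9*v^2/2 + 7*v/2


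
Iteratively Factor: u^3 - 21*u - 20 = (u + 1)*(u^2 - u - 20) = (u - 5)*(u + 1)*(u + 4)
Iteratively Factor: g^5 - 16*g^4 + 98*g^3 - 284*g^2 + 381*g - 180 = (g - 5)*(g^4 - 11*g^3 + 43*g^2 - 69*g + 36) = (g - 5)*(g - 3)*(g^3 - 8*g^2 + 19*g - 12) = (g - 5)*(g - 3)*(g - 1)*(g^2 - 7*g + 12) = (g - 5)*(g - 4)*(g - 3)*(g - 1)*(g - 3)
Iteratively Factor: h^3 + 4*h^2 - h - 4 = (h + 4)*(h^2 - 1) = (h + 1)*(h + 4)*(h - 1)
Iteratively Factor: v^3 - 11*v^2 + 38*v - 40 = (v - 4)*(v^2 - 7*v + 10) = (v - 5)*(v - 4)*(v - 2)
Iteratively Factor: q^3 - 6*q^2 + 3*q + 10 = (q - 2)*(q^2 - 4*q - 5) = (q - 5)*(q - 2)*(q + 1)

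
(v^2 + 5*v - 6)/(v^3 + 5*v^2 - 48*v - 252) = (v - 1)/(v^2 - v - 42)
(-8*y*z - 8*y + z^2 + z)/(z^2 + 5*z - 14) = (-8*y*z - 8*y + z^2 + z)/(z^2 + 5*z - 14)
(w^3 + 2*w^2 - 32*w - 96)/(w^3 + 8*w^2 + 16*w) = (w - 6)/w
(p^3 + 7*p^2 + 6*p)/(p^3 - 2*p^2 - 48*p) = (p + 1)/(p - 8)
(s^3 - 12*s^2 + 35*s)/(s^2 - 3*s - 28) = s*(s - 5)/(s + 4)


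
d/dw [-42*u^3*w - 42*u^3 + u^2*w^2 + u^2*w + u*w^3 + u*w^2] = u*(-42*u^2 + 2*u*w + u + 3*w^2 + 2*w)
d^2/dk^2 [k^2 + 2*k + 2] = 2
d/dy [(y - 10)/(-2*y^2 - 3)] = (-2*y^2 + 4*y*(y - 10) - 3)/(2*y^2 + 3)^2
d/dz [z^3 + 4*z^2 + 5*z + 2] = 3*z^2 + 8*z + 5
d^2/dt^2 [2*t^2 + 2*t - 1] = 4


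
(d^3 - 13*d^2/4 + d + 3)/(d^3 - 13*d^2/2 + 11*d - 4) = (4*d^2 - 5*d - 6)/(2*(2*d^2 - 9*d + 4))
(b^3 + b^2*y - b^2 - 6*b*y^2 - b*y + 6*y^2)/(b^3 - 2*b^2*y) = (b^2 + 3*b*y - b - 3*y)/b^2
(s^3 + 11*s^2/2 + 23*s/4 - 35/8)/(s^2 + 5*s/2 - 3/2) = (s^2 + 6*s + 35/4)/(s + 3)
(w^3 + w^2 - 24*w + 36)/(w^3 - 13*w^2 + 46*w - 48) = (w + 6)/(w - 8)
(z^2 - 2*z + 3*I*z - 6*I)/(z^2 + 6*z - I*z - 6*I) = (z^2 + z*(-2 + 3*I) - 6*I)/(z^2 + z*(6 - I) - 6*I)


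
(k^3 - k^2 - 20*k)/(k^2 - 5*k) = k + 4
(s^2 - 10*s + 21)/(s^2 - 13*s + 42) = (s - 3)/(s - 6)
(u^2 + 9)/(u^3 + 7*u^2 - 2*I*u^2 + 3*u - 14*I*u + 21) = (u + 3*I)/(u^2 + u*(7 + I) + 7*I)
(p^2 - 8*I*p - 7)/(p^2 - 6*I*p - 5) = (p - 7*I)/(p - 5*I)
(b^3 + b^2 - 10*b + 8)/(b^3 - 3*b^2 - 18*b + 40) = (b - 1)/(b - 5)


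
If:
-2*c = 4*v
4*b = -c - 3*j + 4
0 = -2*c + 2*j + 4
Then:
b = 2*v + 5/2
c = -2*v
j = -2*v - 2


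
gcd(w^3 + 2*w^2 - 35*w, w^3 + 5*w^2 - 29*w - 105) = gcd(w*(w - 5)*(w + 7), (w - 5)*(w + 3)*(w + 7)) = w^2 + 2*w - 35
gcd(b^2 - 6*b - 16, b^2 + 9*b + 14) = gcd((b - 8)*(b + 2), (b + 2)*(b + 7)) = b + 2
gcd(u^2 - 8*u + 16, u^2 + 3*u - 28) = u - 4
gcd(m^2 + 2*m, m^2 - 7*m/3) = m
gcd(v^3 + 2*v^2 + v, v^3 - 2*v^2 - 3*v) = v^2 + v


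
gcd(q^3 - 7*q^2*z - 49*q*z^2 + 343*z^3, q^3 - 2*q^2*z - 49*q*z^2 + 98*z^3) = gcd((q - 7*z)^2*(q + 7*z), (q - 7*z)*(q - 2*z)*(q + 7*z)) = -q^2 + 49*z^2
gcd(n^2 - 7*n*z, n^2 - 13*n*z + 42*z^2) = -n + 7*z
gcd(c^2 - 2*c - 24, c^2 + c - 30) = 1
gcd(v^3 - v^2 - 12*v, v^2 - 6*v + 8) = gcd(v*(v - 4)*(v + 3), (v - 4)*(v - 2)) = v - 4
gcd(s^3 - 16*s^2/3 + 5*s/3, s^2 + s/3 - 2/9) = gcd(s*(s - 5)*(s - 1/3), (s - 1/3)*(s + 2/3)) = s - 1/3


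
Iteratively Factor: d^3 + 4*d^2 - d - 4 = (d - 1)*(d^2 + 5*d + 4) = (d - 1)*(d + 1)*(d + 4)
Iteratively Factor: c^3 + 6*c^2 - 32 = (c + 4)*(c^2 + 2*c - 8) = (c + 4)^2*(c - 2)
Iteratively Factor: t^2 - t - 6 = (t + 2)*(t - 3)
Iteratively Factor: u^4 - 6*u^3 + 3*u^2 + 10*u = (u)*(u^3 - 6*u^2 + 3*u + 10) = u*(u - 5)*(u^2 - u - 2) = u*(u - 5)*(u + 1)*(u - 2)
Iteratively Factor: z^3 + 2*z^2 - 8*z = (z + 4)*(z^2 - 2*z) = z*(z + 4)*(z - 2)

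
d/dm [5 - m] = -1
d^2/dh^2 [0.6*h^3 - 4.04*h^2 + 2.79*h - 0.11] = 3.6*h - 8.08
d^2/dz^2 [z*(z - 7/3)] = 2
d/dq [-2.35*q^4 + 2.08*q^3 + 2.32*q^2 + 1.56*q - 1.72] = -9.4*q^3 + 6.24*q^2 + 4.64*q + 1.56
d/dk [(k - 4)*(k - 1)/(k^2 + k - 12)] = 2*(3*k^2 - 16*k + 28)/(k^4 + 2*k^3 - 23*k^2 - 24*k + 144)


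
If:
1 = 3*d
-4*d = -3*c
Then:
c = 4/9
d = 1/3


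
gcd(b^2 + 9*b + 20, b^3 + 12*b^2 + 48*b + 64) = b + 4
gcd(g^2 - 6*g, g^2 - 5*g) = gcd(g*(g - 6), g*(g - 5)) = g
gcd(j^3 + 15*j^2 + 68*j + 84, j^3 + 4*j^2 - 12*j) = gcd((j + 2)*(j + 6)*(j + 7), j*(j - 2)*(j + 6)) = j + 6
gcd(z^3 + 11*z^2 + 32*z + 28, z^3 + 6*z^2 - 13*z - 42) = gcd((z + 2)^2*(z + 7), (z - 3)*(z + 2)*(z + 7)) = z^2 + 9*z + 14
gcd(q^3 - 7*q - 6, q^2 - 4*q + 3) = q - 3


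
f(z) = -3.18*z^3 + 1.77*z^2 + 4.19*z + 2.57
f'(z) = -9.54*z^2 + 3.54*z + 4.19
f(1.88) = -4.43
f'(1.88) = -22.87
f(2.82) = -42.85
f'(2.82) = -61.69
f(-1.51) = 11.23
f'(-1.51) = -22.91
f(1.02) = 5.31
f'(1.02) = -2.12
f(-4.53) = 315.52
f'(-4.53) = -207.62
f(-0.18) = 1.89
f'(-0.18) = 3.24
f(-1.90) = 22.81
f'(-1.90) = -36.98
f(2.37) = -19.89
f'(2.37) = -41.01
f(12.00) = -5187.31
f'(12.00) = -1327.09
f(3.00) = -54.79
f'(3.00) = -71.05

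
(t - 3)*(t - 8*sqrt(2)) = t^2 - 8*sqrt(2)*t - 3*t + 24*sqrt(2)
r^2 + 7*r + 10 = (r + 2)*(r + 5)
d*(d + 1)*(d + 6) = d^3 + 7*d^2 + 6*d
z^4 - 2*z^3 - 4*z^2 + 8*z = z*(z - 2)^2*(z + 2)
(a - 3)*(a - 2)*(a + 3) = a^3 - 2*a^2 - 9*a + 18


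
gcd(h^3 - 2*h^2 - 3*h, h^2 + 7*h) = h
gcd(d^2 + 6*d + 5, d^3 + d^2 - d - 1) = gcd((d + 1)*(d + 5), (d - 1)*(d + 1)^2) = d + 1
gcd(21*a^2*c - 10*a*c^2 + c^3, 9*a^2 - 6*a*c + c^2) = 3*a - c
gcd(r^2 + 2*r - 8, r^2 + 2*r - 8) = r^2 + 2*r - 8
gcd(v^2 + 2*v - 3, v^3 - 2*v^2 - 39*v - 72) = v + 3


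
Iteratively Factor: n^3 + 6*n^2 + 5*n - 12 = (n + 4)*(n^2 + 2*n - 3) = (n + 3)*(n + 4)*(n - 1)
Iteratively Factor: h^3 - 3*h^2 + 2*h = (h - 2)*(h^2 - h) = (h - 2)*(h - 1)*(h)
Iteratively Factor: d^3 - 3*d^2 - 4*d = (d + 1)*(d^2 - 4*d) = d*(d + 1)*(d - 4)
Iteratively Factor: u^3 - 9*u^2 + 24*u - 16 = (u - 1)*(u^2 - 8*u + 16) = (u - 4)*(u - 1)*(u - 4)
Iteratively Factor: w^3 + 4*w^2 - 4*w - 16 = (w - 2)*(w^2 + 6*w + 8) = (w - 2)*(w + 2)*(w + 4)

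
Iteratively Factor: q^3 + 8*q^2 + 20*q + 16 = (q + 2)*(q^2 + 6*q + 8) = (q + 2)^2*(q + 4)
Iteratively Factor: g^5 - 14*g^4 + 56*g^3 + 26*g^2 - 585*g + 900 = (g - 3)*(g^4 - 11*g^3 + 23*g^2 + 95*g - 300) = (g - 5)*(g - 3)*(g^3 - 6*g^2 - 7*g + 60) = (g - 5)*(g - 4)*(g - 3)*(g^2 - 2*g - 15) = (g - 5)*(g - 4)*(g - 3)*(g + 3)*(g - 5)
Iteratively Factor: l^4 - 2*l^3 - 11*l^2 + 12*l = (l)*(l^3 - 2*l^2 - 11*l + 12) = l*(l + 3)*(l^2 - 5*l + 4) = l*(l - 4)*(l + 3)*(l - 1)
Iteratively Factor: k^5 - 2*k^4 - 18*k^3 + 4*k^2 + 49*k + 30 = (k + 1)*(k^4 - 3*k^3 - 15*k^2 + 19*k + 30) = (k - 5)*(k + 1)*(k^3 + 2*k^2 - 5*k - 6) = (k - 5)*(k - 2)*(k + 1)*(k^2 + 4*k + 3) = (k - 5)*(k - 2)*(k + 1)^2*(k + 3)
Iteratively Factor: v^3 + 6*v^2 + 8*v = (v + 2)*(v^2 + 4*v) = (v + 2)*(v + 4)*(v)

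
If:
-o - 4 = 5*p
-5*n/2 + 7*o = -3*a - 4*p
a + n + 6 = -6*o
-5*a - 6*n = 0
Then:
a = 423/221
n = -705/442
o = -931/884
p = -521/884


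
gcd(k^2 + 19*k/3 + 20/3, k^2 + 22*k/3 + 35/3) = k + 5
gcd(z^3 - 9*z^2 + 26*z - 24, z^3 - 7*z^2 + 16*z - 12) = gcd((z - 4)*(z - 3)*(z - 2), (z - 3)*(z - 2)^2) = z^2 - 5*z + 6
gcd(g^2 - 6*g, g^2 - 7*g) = g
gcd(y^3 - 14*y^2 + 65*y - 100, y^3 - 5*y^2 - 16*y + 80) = y^2 - 9*y + 20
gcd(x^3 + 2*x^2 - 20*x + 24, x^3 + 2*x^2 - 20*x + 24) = x^3 + 2*x^2 - 20*x + 24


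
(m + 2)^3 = m^3 + 6*m^2 + 12*m + 8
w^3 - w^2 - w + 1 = (w - 1)^2*(w + 1)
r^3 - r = r*(r - 1)*(r + 1)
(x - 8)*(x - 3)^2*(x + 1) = x^4 - 13*x^3 + 43*x^2 - 15*x - 72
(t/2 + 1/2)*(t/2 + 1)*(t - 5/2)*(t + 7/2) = t^4/4 + t^3 - 15*t^2/16 - 97*t/16 - 35/8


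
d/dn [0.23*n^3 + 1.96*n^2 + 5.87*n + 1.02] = 0.69*n^2 + 3.92*n + 5.87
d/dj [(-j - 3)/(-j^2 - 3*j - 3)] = (j^2 + 3*j - (j + 3)*(2*j + 3) + 3)/(j^2 + 3*j + 3)^2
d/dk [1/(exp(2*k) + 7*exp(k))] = (-2*exp(k) - 7)*exp(-k)/(exp(k) + 7)^2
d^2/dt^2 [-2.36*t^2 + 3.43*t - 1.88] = -4.72000000000000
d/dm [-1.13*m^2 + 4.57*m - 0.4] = 4.57 - 2.26*m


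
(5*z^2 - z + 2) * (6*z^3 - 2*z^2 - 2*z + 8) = 30*z^5 - 16*z^4 + 4*z^3 + 38*z^2 - 12*z + 16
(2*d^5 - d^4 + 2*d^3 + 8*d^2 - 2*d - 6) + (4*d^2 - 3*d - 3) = 2*d^5 - d^4 + 2*d^3 + 12*d^2 - 5*d - 9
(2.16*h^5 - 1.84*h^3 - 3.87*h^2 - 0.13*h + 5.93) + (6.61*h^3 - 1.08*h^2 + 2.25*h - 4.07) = 2.16*h^5 + 4.77*h^3 - 4.95*h^2 + 2.12*h + 1.86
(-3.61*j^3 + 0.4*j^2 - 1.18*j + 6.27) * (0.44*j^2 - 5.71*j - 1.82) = -1.5884*j^5 + 20.7891*j^4 + 3.767*j^3 + 8.7686*j^2 - 33.6541*j - 11.4114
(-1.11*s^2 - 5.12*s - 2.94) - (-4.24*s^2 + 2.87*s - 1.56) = 3.13*s^2 - 7.99*s - 1.38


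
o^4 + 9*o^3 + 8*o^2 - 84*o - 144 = (o - 3)*(o + 2)*(o + 4)*(o + 6)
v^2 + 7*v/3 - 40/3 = (v - 8/3)*(v + 5)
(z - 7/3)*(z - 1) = z^2 - 10*z/3 + 7/3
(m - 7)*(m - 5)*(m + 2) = m^3 - 10*m^2 + 11*m + 70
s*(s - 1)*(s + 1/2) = s^3 - s^2/2 - s/2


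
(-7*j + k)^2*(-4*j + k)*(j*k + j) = -196*j^4*k - 196*j^4 + 105*j^3*k^2 + 105*j^3*k - 18*j^2*k^3 - 18*j^2*k^2 + j*k^4 + j*k^3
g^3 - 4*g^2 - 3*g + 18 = (g - 3)^2*(g + 2)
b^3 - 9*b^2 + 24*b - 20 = (b - 5)*(b - 2)^2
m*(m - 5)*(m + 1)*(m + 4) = m^4 - 21*m^2 - 20*m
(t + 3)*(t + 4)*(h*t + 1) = h*t^3 + 7*h*t^2 + 12*h*t + t^2 + 7*t + 12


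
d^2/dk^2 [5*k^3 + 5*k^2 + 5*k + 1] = 30*k + 10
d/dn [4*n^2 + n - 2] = 8*n + 1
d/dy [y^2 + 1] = 2*y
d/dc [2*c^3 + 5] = 6*c^2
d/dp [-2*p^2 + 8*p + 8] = 8 - 4*p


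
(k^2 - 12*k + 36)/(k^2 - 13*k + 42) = (k - 6)/(k - 7)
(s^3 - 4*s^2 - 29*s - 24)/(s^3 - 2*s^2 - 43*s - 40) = (s + 3)/(s + 5)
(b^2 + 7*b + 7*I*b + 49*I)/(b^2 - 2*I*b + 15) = (b^2 + 7*b*(1 + I) + 49*I)/(b^2 - 2*I*b + 15)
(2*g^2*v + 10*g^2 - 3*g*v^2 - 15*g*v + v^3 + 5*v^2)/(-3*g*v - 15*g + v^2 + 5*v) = (2*g^2 - 3*g*v + v^2)/(-3*g + v)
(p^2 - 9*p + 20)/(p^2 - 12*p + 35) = (p - 4)/(p - 7)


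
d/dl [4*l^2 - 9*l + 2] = 8*l - 9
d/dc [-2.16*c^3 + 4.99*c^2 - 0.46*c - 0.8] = -6.48*c^2 + 9.98*c - 0.46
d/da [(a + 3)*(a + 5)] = 2*a + 8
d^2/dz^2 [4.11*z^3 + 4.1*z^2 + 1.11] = 24.66*z + 8.2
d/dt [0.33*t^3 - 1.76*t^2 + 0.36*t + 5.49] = 0.99*t^2 - 3.52*t + 0.36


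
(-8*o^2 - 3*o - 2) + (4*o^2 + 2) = -4*o^2 - 3*o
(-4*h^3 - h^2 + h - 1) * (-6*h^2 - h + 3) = 24*h^5 + 10*h^4 - 17*h^3 + 2*h^2 + 4*h - 3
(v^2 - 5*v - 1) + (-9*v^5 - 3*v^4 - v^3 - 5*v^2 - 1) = -9*v^5 - 3*v^4 - v^3 - 4*v^2 - 5*v - 2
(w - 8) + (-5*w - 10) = -4*w - 18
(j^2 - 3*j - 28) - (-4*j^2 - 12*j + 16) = 5*j^2 + 9*j - 44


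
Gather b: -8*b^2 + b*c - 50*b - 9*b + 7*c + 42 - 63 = -8*b^2 + b*(c - 59) + 7*c - 21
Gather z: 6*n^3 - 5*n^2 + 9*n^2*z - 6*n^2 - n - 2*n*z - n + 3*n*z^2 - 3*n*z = 6*n^3 - 11*n^2 + 3*n*z^2 - 2*n + z*(9*n^2 - 5*n)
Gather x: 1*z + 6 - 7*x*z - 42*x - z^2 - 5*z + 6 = x*(-7*z - 42) - z^2 - 4*z + 12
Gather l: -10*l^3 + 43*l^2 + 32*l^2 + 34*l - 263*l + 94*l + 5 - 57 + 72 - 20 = -10*l^3 + 75*l^2 - 135*l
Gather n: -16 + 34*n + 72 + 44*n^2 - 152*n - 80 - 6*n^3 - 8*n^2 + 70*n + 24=-6*n^3 + 36*n^2 - 48*n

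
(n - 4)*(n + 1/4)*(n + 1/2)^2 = n^4 - 11*n^3/4 - 9*n^2/2 - 31*n/16 - 1/4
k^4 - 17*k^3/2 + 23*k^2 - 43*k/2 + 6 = (k - 4)*(k - 3)*(k - 1)*(k - 1/2)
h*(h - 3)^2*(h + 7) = h^4 + h^3 - 33*h^2 + 63*h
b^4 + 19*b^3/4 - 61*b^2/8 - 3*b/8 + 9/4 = (b - 1)*(b - 3/4)*(b + 1/2)*(b + 6)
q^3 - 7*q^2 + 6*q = q*(q - 6)*(q - 1)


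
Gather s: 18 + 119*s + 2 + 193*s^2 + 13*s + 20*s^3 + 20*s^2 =20*s^3 + 213*s^2 + 132*s + 20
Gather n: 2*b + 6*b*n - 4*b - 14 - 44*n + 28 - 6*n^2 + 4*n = -2*b - 6*n^2 + n*(6*b - 40) + 14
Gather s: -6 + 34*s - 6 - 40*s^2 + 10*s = -40*s^2 + 44*s - 12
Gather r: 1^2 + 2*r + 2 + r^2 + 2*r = r^2 + 4*r + 3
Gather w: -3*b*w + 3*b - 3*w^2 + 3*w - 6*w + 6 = 3*b - 3*w^2 + w*(-3*b - 3) + 6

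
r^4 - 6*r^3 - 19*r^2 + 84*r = r*(r - 7)*(r - 3)*(r + 4)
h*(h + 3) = h^2 + 3*h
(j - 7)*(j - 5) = j^2 - 12*j + 35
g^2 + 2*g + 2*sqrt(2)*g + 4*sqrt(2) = (g + 2)*(g + 2*sqrt(2))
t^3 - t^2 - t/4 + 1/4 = (t - 1)*(t - 1/2)*(t + 1/2)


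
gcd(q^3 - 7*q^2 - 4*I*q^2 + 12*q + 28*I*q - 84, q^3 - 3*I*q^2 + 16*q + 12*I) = q^2 - 4*I*q + 12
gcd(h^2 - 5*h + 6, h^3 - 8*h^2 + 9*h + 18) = h - 3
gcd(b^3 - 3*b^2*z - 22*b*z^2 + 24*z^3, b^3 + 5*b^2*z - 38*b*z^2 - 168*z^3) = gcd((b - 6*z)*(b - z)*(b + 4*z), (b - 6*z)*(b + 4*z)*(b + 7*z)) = -b^2 + 2*b*z + 24*z^2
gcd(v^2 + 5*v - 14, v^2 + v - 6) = v - 2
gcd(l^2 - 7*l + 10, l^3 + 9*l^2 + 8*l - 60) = l - 2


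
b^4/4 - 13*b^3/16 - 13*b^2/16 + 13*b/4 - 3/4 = (b/4 + 1/2)*(b - 3)*(b - 2)*(b - 1/4)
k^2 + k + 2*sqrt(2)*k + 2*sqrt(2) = (k + 1)*(k + 2*sqrt(2))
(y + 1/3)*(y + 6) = y^2 + 19*y/3 + 2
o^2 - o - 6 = (o - 3)*(o + 2)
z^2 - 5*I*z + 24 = (z - 8*I)*(z + 3*I)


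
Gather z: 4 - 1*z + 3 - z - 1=6 - 2*z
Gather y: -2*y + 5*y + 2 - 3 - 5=3*y - 6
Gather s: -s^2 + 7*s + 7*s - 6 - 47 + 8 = -s^2 + 14*s - 45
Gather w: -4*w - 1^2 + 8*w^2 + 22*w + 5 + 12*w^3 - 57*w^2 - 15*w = 12*w^3 - 49*w^2 + 3*w + 4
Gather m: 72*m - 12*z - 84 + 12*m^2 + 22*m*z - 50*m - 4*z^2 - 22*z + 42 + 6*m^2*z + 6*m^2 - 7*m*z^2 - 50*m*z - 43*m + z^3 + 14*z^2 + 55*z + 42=m^2*(6*z + 18) + m*(-7*z^2 - 28*z - 21) + z^3 + 10*z^2 + 21*z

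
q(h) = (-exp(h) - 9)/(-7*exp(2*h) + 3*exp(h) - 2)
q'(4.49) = -0.00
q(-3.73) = 4.67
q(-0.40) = 3.09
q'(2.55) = -0.03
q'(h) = (-exp(h) - 9)*(14*exp(2*h) - 3*exp(h))/(-7*exp(2*h) + 3*exp(h) - 2)^2 - exp(h)/(-7*exp(2*h) + 3*exp(h) - 2)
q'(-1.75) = 0.42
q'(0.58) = -1.08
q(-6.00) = 4.52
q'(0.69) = -0.88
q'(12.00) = 0.00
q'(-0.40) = -4.00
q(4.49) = 0.00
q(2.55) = 0.02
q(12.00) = 0.00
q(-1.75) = 5.43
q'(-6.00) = 0.02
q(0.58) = 0.57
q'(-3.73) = 0.17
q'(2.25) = -0.05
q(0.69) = 0.46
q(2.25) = 0.03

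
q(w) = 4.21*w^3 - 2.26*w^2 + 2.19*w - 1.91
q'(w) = 12.63*w^2 - 4.52*w + 2.19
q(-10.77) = -5546.96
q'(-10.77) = 1515.86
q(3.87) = 216.73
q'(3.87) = 173.86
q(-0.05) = -2.03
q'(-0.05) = 2.45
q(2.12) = 32.69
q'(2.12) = 49.37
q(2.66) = 67.16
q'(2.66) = 79.53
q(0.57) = -0.62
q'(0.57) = 3.72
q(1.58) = 12.51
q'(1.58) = 26.58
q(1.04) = 2.66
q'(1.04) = 11.15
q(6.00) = 839.23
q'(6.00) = 429.75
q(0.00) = -1.91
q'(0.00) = 2.19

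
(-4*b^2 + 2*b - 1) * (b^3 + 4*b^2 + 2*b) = -4*b^5 - 14*b^4 - b^3 - 2*b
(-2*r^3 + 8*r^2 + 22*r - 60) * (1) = -2*r^3 + 8*r^2 + 22*r - 60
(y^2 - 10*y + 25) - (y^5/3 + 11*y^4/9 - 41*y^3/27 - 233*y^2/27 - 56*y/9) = -y^5/3 - 11*y^4/9 + 41*y^3/27 + 260*y^2/27 - 34*y/9 + 25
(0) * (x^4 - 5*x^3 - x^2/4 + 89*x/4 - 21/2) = 0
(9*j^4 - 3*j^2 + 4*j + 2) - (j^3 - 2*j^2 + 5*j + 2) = 9*j^4 - j^3 - j^2 - j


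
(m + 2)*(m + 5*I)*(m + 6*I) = m^3 + 2*m^2 + 11*I*m^2 - 30*m + 22*I*m - 60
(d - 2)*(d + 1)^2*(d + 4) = d^4 + 4*d^3 - 3*d^2 - 14*d - 8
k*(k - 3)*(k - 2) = k^3 - 5*k^2 + 6*k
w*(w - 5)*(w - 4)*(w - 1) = w^4 - 10*w^3 + 29*w^2 - 20*w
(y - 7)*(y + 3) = y^2 - 4*y - 21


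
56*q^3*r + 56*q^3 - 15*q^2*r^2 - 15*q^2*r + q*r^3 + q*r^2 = (-8*q + r)*(-7*q + r)*(q*r + q)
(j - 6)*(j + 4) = j^2 - 2*j - 24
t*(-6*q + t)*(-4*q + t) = 24*q^2*t - 10*q*t^2 + t^3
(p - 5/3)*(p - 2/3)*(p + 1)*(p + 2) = p^4 + 2*p^3/3 - 35*p^2/9 - 4*p/3 + 20/9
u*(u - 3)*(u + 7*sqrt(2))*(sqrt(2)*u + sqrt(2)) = sqrt(2)*u^4 - 2*sqrt(2)*u^3 + 14*u^3 - 28*u^2 - 3*sqrt(2)*u^2 - 42*u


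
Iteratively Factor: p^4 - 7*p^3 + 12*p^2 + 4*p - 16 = (p - 4)*(p^3 - 3*p^2 + 4) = (p - 4)*(p - 2)*(p^2 - p - 2) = (p - 4)*(p - 2)^2*(p + 1)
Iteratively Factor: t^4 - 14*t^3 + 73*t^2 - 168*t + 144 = (t - 4)*(t^3 - 10*t^2 + 33*t - 36) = (t - 4)*(t - 3)*(t^2 - 7*t + 12) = (t - 4)*(t - 3)^2*(t - 4)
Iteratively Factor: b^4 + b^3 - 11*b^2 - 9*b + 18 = (b + 3)*(b^3 - 2*b^2 - 5*b + 6) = (b + 2)*(b + 3)*(b^2 - 4*b + 3) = (b - 1)*(b + 2)*(b + 3)*(b - 3)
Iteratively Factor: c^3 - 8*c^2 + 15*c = (c - 3)*(c^2 - 5*c) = (c - 5)*(c - 3)*(c)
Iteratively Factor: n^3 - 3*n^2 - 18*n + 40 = (n - 5)*(n^2 + 2*n - 8) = (n - 5)*(n + 4)*(n - 2)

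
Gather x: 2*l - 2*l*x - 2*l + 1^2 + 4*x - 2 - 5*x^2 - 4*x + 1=-2*l*x - 5*x^2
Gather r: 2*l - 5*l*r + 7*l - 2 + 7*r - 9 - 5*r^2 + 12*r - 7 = 9*l - 5*r^2 + r*(19 - 5*l) - 18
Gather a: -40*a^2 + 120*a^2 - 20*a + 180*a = 80*a^2 + 160*a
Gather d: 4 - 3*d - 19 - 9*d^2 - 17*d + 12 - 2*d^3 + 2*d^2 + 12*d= -2*d^3 - 7*d^2 - 8*d - 3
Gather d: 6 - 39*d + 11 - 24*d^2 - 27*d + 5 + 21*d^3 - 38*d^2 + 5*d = 21*d^3 - 62*d^2 - 61*d + 22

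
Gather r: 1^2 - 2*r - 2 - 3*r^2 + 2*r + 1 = -3*r^2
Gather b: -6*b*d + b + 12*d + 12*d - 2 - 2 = b*(1 - 6*d) + 24*d - 4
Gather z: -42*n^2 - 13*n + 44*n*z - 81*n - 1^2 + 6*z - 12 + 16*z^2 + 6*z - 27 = -42*n^2 - 94*n + 16*z^2 + z*(44*n + 12) - 40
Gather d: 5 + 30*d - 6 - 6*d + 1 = 24*d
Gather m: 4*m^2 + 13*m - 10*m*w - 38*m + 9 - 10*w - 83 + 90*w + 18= 4*m^2 + m*(-10*w - 25) + 80*w - 56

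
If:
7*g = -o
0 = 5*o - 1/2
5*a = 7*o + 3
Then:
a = 37/50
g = -1/70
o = 1/10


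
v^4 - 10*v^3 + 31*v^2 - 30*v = v*(v - 5)*(v - 3)*(v - 2)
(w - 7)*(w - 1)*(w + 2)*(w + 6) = w^4 - 45*w^2 - 40*w + 84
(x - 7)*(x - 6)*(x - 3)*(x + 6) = x^4 - 10*x^3 - 15*x^2 + 360*x - 756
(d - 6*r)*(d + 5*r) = d^2 - d*r - 30*r^2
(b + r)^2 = b^2 + 2*b*r + r^2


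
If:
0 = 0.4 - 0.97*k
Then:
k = 0.41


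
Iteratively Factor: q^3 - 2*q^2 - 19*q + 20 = (q + 4)*(q^2 - 6*q + 5) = (q - 1)*(q + 4)*(q - 5)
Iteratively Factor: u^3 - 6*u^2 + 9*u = (u - 3)*(u^2 - 3*u) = (u - 3)^2*(u)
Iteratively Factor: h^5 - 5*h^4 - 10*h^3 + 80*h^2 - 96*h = (h - 3)*(h^4 - 2*h^3 - 16*h^2 + 32*h) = h*(h - 3)*(h^3 - 2*h^2 - 16*h + 32) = h*(h - 3)*(h - 2)*(h^2 - 16) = h*(h - 4)*(h - 3)*(h - 2)*(h + 4)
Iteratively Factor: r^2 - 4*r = (r)*(r - 4)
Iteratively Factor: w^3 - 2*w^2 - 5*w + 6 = (w - 1)*(w^2 - w - 6) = (w - 1)*(w + 2)*(w - 3)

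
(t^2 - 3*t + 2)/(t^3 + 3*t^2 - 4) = (t - 2)/(t^2 + 4*t + 4)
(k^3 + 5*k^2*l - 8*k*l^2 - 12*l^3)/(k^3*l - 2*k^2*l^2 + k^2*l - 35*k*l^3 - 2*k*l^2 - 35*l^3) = (-k^3 - 5*k^2*l + 8*k*l^2 + 12*l^3)/(l*(-k^3 + 2*k^2*l - k^2 + 35*k*l^2 + 2*k*l + 35*l^2))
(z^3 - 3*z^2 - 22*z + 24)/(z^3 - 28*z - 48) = (z - 1)/(z + 2)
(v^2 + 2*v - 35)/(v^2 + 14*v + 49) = (v - 5)/(v + 7)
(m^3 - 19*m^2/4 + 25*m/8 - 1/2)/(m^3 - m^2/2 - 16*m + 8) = (m - 1/4)/(m + 4)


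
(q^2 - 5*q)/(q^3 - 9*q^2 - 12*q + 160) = q/(q^2 - 4*q - 32)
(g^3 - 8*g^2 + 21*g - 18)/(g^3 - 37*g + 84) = (g^2 - 5*g + 6)/(g^2 + 3*g - 28)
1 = 1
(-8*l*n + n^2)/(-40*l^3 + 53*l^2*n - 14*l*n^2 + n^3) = n/(5*l^2 - 6*l*n + n^2)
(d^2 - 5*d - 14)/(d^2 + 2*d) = (d - 7)/d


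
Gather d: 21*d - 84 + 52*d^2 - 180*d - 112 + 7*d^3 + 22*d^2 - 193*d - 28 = 7*d^3 + 74*d^2 - 352*d - 224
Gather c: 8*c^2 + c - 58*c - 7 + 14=8*c^2 - 57*c + 7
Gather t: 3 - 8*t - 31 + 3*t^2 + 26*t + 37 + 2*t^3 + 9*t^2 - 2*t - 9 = 2*t^3 + 12*t^2 + 16*t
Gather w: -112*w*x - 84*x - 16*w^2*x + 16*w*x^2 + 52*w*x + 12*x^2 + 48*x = -16*w^2*x + w*(16*x^2 - 60*x) + 12*x^2 - 36*x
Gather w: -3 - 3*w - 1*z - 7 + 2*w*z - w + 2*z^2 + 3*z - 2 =w*(2*z - 4) + 2*z^2 + 2*z - 12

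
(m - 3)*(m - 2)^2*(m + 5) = m^4 - 2*m^3 - 19*m^2 + 68*m - 60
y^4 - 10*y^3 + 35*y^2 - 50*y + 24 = (y - 4)*(y - 3)*(y - 2)*(y - 1)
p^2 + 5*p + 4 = (p + 1)*(p + 4)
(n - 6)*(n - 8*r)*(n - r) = n^3 - 9*n^2*r - 6*n^2 + 8*n*r^2 + 54*n*r - 48*r^2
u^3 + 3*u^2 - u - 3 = (u - 1)*(u + 1)*(u + 3)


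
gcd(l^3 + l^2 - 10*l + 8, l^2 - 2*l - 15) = 1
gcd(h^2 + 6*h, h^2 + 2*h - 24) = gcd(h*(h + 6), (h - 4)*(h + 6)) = h + 6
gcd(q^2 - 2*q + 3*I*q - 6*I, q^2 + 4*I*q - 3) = q + 3*I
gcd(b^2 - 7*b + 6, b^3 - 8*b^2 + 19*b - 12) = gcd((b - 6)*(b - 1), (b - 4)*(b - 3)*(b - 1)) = b - 1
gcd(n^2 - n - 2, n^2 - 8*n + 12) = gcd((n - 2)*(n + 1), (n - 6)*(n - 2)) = n - 2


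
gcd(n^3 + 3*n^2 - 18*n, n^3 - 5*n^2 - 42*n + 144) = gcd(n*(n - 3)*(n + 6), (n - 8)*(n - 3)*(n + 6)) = n^2 + 3*n - 18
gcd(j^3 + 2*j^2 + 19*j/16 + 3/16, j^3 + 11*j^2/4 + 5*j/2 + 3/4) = j^2 + 7*j/4 + 3/4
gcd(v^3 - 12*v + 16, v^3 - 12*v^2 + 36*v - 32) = v^2 - 4*v + 4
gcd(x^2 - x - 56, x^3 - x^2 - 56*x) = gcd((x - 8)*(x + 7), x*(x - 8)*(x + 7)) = x^2 - x - 56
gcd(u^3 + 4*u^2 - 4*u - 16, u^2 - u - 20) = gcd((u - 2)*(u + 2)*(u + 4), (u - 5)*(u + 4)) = u + 4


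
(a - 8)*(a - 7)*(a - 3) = a^3 - 18*a^2 + 101*a - 168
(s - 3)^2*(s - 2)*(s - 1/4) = s^4 - 33*s^3/4 + 23*s^2 - 93*s/4 + 9/2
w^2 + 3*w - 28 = (w - 4)*(w + 7)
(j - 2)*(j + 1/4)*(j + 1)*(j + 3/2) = j^4 + 3*j^3/4 - 27*j^2/8 - 31*j/8 - 3/4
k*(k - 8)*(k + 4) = k^3 - 4*k^2 - 32*k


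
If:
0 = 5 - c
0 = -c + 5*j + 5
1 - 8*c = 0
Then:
No Solution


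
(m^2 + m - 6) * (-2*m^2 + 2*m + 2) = -2*m^4 + 16*m^2 - 10*m - 12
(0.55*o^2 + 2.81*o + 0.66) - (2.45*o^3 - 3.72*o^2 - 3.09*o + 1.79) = -2.45*o^3 + 4.27*o^2 + 5.9*o - 1.13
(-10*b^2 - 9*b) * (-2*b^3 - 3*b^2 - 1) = 20*b^5 + 48*b^4 + 27*b^3 + 10*b^2 + 9*b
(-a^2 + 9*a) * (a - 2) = -a^3 + 11*a^2 - 18*a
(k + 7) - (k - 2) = 9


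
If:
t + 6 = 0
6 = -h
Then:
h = -6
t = -6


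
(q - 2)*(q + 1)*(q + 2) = q^3 + q^2 - 4*q - 4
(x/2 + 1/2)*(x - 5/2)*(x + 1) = x^3/2 - x^2/4 - 2*x - 5/4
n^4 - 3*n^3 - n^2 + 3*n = n*(n - 3)*(n - 1)*(n + 1)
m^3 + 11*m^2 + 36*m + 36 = (m + 2)*(m + 3)*(m + 6)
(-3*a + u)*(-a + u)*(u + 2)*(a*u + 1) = 3*a^3*u^2 + 6*a^3*u - 4*a^2*u^3 - 8*a^2*u^2 + 3*a^2*u + 6*a^2 + a*u^4 + 2*a*u^3 - 4*a*u^2 - 8*a*u + u^3 + 2*u^2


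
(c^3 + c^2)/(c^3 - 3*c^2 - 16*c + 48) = c^2*(c + 1)/(c^3 - 3*c^2 - 16*c + 48)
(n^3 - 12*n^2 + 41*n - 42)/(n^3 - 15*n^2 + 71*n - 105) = (n - 2)/(n - 5)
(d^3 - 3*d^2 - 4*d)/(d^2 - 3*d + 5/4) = 4*d*(d^2 - 3*d - 4)/(4*d^2 - 12*d + 5)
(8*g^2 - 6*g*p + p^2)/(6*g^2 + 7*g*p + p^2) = (8*g^2 - 6*g*p + p^2)/(6*g^2 + 7*g*p + p^2)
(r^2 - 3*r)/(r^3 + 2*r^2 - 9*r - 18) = r/(r^2 + 5*r + 6)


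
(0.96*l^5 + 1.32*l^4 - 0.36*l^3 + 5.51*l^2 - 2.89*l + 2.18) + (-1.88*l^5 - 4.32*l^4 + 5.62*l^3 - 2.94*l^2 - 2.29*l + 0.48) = -0.92*l^5 - 3.0*l^4 + 5.26*l^3 + 2.57*l^2 - 5.18*l + 2.66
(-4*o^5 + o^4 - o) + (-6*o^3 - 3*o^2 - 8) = -4*o^5 + o^4 - 6*o^3 - 3*o^2 - o - 8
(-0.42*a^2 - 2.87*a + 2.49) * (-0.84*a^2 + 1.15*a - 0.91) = 0.3528*a^4 + 1.9278*a^3 - 5.0099*a^2 + 5.4752*a - 2.2659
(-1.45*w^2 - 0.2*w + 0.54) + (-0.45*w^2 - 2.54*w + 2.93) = -1.9*w^2 - 2.74*w + 3.47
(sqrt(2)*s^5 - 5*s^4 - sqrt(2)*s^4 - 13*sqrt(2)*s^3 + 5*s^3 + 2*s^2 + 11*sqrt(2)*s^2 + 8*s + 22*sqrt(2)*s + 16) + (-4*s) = sqrt(2)*s^5 - 5*s^4 - sqrt(2)*s^4 - 13*sqrt(2)*s^3 + 5*s^3 + 2*s^2 + 11*sqrt(2)*s^2 + 4*s + 22*sqrt(2)*s + 16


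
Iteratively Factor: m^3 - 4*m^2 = (m - 4)*(m^2) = m*(m - 4)*(m)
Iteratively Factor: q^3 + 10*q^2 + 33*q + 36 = (q + 4)*(q^2 + 6*q + 9) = (q + 3)*(q + 4)*(q + 3)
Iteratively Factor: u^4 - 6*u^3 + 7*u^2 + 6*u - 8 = (u - 1)*(u^3 - 5*u^2 + 2*u + 8) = (u - 4)*(u - 1)*(u^2 - u - 2) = (u - 4)*(u - 2)*(u - 1)*(u + 1)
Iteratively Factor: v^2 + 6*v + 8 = (v + 4)*(v + 2)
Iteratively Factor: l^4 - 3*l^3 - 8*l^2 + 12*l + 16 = (l - 4)*(l^3 + l^2 - 4*l - 4) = (l - 4)*(l + 2)*(l^2 - l - 2) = (l - 4)*(l + 1)*(l + 2)*(l - 2)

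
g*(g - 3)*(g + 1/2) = g^3 - 5*g^2/2 - 3*g/2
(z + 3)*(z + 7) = z^2 + 10*z + 21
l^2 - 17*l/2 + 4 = (l - 8)*(l - 1/2)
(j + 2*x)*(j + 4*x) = j^2 + 6*j*x + 8*x^2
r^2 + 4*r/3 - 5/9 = (r - 1/3)*(r + 5/3)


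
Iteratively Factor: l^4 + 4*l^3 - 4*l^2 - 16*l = (l - 2)*(l^3 + 6*l^2 + 8*l) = l*(l - 2)*(l^2 + 6*l + 8) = l*(l - 2)*(l + 4)*(l + 2)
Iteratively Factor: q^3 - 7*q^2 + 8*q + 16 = (q - 4)*(q^2 - 3*q - 4) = (q - 4)^2*(q + 1)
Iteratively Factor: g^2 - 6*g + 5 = (g - 1)*(g - 5)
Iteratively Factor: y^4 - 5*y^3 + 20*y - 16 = (y + 2)*(y^3 - 7*y^2 + 14*y - 8) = (y - 2)*(y + 2)*(y^2 - 5*y + 4) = (y - 2)*(y - 1)*(y + 2)*(y - 4)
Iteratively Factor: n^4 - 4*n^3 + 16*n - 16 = (n - 2)*(n^3 - 2*n^2 - 4*n + 8) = (n - 2)*(n + 2)*(n^2 - 4*n + 4) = (n - 2)^2*(n + 2)*(n - 2)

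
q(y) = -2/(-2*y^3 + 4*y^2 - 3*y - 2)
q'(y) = -2*(6*y^2 - 8*y + 3)/(-2*y^3 + 4*y^2 - 3*y - 2)^2 = 2*(-6*y^2 + 8*y - 3)/(2*y^3 - 4*y^2 + 3*y + 2)^2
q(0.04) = 0.95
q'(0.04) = -1.20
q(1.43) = 0.51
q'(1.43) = -0.49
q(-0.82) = -0.47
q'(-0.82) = -1.50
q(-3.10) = -0.02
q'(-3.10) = -0.02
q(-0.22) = 1.78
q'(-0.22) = -7.98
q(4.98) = 0.01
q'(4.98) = -0.01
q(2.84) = 0.08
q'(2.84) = -0.10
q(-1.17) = -0.20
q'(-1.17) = -0.40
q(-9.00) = 0.00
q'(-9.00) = 0.00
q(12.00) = 0.00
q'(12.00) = 0.00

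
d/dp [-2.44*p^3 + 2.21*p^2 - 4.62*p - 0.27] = -7.32*p^2 + 4.42*p - 4.62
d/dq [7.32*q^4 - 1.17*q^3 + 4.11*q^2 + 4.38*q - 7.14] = 29.28*q^3 - 3.51*q^2 + 8.22*q + 4.38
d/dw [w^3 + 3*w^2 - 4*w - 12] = 3*w^2 + 6*w - 4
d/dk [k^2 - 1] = 2*k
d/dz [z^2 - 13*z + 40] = 2*z - 13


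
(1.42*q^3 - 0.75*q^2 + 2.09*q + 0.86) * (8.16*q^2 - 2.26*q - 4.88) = 11.5872*q^5 - 9.3292*q^4 + 11.8198*q^3 + 5.9542*q^2 - 12.1428*q - 4.1968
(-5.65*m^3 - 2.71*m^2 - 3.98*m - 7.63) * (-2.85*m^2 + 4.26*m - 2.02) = 16.1025*m^5 - 16.3455*m^4 + 11.2114*m^3 + 10.2649*m^2 - 24.4642*m + 15.4126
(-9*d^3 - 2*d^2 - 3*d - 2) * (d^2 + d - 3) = -9*d^5 - 11*d^4 + 22*d^3 + d^2 + 7*d + 6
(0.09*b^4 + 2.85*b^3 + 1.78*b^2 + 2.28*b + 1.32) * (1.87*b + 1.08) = 0.1683*b^5 + 5.4267*b^4 + 6.4066*b^3 + 6.186*b^2 + 4.9308*b + 1.4256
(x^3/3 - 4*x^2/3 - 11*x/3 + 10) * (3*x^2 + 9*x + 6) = x^5 - x^4 - 21*x^3 - 11*x^2 + 68*x + 60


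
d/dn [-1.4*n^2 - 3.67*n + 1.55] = -2.8*n - 3.67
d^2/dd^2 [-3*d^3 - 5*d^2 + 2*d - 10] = -18*d - 10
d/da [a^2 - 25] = 2*a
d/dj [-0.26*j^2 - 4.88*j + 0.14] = -0.52*j - 4.88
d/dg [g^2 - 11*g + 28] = 2*g - 11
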